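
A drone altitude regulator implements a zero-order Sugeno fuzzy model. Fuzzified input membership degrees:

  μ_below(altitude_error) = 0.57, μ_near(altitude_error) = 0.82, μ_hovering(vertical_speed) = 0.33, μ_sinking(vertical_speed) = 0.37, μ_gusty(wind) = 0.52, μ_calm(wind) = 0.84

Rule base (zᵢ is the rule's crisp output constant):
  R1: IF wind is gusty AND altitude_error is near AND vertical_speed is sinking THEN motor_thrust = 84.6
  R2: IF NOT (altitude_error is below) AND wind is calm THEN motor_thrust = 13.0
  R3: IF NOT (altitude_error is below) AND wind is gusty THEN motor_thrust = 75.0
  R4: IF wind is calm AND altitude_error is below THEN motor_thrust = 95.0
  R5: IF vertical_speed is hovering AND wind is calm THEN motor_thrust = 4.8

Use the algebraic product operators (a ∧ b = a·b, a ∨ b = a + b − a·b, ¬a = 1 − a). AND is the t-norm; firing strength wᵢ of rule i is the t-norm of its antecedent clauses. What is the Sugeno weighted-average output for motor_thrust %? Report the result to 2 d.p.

54.47

R1 (z=84.6): gusty=0.52, near=0.82, sinking=0.37; AND[a·b] → w = 0.1578
R2 (z=13.0): ¬below=1−0.57=0.43, calm=0.84; AND[a·b] → w = 0.3612
R3 (z=75.0): ¬below=1−0.57=0.43, gusty=0.52; AND[a·b] → w = 0.2236
R4 (z=95.0): calm=0.84, below=0.57; AND[a·b] → w = 0.4788
R5 (z=4.8): hovering=0.33, calm=0.84; AND[a·b] → w = 0.2772
Weighted average = (0.1578·84.6 + 0.3612·13.0 + 0.2236·75.0 + 0.4788·95.0 + 0.2772·4.8) / (0.1578 + 0.3612 + 0.2236 + 0.4788 + 0.2772)
  = 81.6293 / 1.4986 = 54.47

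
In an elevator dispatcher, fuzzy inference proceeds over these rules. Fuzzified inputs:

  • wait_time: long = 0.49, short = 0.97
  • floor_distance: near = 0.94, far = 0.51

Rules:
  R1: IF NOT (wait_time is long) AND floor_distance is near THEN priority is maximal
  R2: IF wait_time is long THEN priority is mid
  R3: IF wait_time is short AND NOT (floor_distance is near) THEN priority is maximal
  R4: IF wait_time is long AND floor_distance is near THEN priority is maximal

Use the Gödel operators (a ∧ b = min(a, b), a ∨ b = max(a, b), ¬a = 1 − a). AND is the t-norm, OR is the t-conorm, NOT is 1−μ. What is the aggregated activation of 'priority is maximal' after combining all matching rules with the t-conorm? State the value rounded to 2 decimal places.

0.51

R1: ¬long=1−0.49=0.51, near=0.94; AND[min(a, b)] → w = 0.51
R2: long=0.49 → w = 0.49
R3: short=0.97, ¬near=1−0.94=0.06; AND[min(a, b)] → w = 0.06
R4: long=0.49, near=0.94; AND[min(a, b)] → w = 0.49
Rules with consequent 'maximal': {R1, R3, R4} → strengths 0.51, 0.06, 0.49
Aggregate via t-conorm [max(a, b)]: 0.51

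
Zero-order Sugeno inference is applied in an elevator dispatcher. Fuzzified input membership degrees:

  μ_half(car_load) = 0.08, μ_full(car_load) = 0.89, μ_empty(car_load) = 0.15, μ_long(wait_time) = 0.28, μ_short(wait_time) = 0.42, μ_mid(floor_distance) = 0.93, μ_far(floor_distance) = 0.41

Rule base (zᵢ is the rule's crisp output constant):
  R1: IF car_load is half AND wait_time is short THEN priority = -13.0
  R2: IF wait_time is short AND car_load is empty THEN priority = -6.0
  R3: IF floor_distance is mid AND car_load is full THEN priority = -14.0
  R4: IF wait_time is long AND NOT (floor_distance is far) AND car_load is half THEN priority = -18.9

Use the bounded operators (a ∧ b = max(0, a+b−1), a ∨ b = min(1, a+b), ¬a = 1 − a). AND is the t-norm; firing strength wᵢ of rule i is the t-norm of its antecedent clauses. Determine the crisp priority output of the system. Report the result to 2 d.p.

-14.00

R1 (z=-13.0): half=0.08, short=0.42; AND[max(0, a+b−1)] → w = 0.00
R2 (z=-6.0): short=0.42, empty=0.15; AND[max(0, a+b−1)] → w = 0.00
R3 (z=-14.0): mid=0.93, full=0.89; AND[max(0, a+b−1)] → w = 0.82
R4 (z=-18.9): long=0.28, ¬far=1−0.41=0.59, half=0.08; AND[max(0, a+b−1)] → w = 0.00
Weighted average = (0.00·-13.0 + 0.00·-6.0 + 0.82·-14.0 + 0.00·-18.9) / (0.00 + 0.00 + 0.82 + 0.00)
  = -11.4800 / 0.8200 = -14.00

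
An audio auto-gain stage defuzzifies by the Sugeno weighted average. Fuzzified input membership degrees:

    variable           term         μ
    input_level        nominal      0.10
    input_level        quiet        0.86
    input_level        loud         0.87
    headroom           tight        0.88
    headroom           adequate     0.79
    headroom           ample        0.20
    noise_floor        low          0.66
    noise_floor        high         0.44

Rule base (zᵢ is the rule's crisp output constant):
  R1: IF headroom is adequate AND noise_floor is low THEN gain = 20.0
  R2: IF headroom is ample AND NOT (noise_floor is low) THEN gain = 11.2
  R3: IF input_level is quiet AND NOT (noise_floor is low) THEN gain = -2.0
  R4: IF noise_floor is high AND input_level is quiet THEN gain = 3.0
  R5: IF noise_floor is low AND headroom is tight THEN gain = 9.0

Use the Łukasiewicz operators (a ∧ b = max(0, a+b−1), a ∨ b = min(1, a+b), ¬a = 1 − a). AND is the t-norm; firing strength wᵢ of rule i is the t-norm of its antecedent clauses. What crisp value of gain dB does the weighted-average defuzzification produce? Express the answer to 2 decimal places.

9.64

R1 (z=20.0): adequate=0.79, low=0.66; AND[max(0, a+b−1)] → w = 0.45
R2 (z=11.2): ample=0.20, ¬low=1−0.66=0.34; AND[max(0, a+b−1)] → w = 0.00
R3 (z=-2.0): quiet=0.86, ¬low=1−0.66=0.34; AND[max(0, a+b−1)] → w = 0.20
R4 (z=3.0): high=0.44, quiet=0.86; AND[max(0, a+b−1)] → w = 0.30
R5 (z=9.0): low=0.66, tight=0.88; AND[max(0, a+b−1)] → w = 0.54
Weighted average = (0.45·20.0 + 0.00·11.2 + 0.20·-2.0 + 0.30·3.0 + 0.54·9.0) / (0.45 + 0.00 + 0.20 + 0.30 + 0.54)
  = 14.3600 / 1.4900 = 9.64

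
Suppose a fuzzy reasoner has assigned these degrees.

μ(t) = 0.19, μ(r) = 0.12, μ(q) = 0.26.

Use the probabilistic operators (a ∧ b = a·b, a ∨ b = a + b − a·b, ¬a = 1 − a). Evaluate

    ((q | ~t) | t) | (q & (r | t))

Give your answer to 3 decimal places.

~t = 1 − 0.1900 = 0.8100
q | ~t = a + b − a·b on (0.2600, 0.8100) = 0.8594
(q | ~t) | t = a + b − a·b on (0.8594, 0.1900) = 0.8861
r | t = a + b − a·b on (0.1200, 0.1900) = 0.2872
q & (r | t) = a·b on (0.2600, 0.2872) = 0.0747
((q | ~t) | t) | (q & (r | t)) = a + b − a·b on (0.8861, 0.0747) = 0.8946

0.895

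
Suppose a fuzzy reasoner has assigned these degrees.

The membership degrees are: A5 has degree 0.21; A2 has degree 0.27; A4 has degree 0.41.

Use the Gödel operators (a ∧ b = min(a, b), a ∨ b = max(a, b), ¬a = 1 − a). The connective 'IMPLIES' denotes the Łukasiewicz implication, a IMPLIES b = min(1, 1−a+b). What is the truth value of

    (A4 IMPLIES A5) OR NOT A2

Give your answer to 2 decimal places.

0.80

A4 IMPLIES A5  [Łukasiewicz: min(1, 1−a+b)] with a=0.41, b=0.21 → 0.80
NOT A2 = 1 − 0.27 = 0.73
(A4 IMPLIES A5) OR NOT A2 = max(a, b) on (0.80, 0.73) = 0.80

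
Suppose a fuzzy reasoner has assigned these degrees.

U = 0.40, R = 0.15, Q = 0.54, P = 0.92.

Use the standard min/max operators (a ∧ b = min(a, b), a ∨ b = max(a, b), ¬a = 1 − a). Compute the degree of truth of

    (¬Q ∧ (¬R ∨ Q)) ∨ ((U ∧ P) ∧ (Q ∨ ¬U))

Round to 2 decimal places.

0.46

¬Q = 1 − 0.54 = 0.46
¬R = 1 − 0.15 = 0.85
¬R ∨ Q = max(a, b) on (0.85, 0.54) = 0.85
¬Q ∧ (¬R ∨ Q) = min(a, b) on (0.46, 0.85) = 0.46
U ∧ P = min(a, b) on (0.40, 0.92) = 0.40
¬U = 1 − 0.40 = 0.60
Q ∨ ¬U = max(a, b) on (0.54, 0.60) = 0.60
(U ∧ P) ∧ (Q ∨ ¬U) = min(a, b) on (0.40, 0.60) = 0.40
(¬Q ∧ (¬R ∨ Q)) ∨ ((U ∧ P) ∧ (Q ∨ ¬U)) = max(a, b) on (0.46, 0.40) = 0.46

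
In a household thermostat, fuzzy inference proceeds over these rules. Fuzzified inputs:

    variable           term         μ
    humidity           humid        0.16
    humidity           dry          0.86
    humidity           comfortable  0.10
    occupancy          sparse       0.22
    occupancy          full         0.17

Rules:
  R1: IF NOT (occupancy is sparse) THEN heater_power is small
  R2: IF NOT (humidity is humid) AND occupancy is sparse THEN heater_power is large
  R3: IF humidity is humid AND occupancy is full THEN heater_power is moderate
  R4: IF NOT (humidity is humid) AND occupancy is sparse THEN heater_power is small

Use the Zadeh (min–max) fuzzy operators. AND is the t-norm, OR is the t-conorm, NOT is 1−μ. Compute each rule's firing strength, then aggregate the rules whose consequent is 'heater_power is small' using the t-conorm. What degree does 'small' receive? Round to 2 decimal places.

R1: ¬sparse=1−0.22=0.78 → w = 0.78
R2: ¬humid=1−0.16=0.84, sparse=0.22; AND[min(a, b)] → w = 0.22
R3: humid=0.16, full=0.17; AND[min(a, b)] → w = 0.16
R4: ¬humid=1−0.16=0.84, sparse=0.22; AND[min(a, b)] → w = 0.22
Rules with consequent 'small': {R1, R4} → strengths 0.78, 0.22
Aggregate via t-conorm [max(a, b)]: 0.78

0.78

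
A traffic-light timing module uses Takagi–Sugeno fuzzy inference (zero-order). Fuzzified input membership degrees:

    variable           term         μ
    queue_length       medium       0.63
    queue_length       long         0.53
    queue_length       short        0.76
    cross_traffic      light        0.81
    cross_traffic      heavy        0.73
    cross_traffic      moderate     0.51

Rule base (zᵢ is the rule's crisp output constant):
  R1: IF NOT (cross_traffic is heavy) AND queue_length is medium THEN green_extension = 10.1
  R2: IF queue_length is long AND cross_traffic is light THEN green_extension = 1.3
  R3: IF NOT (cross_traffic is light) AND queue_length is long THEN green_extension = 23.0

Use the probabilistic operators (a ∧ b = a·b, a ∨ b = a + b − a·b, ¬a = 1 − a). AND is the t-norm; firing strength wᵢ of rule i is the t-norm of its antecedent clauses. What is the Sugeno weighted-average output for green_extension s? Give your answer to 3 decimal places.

R1 (z=10.1): ¬heavy=1−0.73=0.27, medium=0.63; AND[a·b] → w = 0.1701
R2 (z=1.3): long=0.53, light=0.81; AND[a·b] → w = 0.4293
R3 (z=23.0): ¬light=1−0.81=0.19, long=0.53; AND[a·b] → w = 0.1007
Weighted average = (0.1701·10.1 + 0.4293·1.3 + 0.1007·23.0) / (0.1701 + 0.4293 + 0.1007)
  = 4.5922 / 0.7001 = 6.559

6.559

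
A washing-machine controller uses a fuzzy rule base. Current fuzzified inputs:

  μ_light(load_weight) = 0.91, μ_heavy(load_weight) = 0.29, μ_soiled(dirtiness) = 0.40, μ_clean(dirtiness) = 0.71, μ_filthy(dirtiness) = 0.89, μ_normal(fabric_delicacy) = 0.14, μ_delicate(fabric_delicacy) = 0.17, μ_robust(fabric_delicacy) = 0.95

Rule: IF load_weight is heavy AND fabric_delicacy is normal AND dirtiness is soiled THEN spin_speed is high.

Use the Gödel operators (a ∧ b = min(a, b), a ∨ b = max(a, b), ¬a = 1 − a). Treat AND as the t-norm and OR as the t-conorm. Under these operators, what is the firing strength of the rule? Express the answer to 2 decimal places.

firing strength: heavy=0.29, normal=0.14, soiled=0.40; AND[min(a, b)] → w = 0.14

0.14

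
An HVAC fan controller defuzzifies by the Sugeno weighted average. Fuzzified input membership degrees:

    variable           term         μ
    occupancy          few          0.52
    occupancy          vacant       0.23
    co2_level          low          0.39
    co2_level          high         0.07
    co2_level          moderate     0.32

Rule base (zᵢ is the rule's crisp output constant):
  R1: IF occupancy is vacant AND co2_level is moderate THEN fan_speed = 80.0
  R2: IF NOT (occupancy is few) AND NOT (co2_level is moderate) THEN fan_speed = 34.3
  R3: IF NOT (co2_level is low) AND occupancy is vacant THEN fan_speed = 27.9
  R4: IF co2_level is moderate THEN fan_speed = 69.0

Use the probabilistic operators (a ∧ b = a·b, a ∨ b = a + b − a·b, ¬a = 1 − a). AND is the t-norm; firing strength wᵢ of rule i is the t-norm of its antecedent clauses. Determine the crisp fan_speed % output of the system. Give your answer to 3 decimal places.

R1 (z=80.0): vacant=0.23, moderate=0.32; AND[a·b] → w = 0.0736
R2 (z=34.3): ¬few=1−0.52=0.48, ¬moderate=1−0.32=0.68; AND[a·b] → w = 0.3264
R3 (z=27.9): ¬low=1−0.39=0.61, vacant=0.23; AND[a·b] → w = 0.1403
R4 (z=69.0): moderate=0.32 → w = 0.3200
Weighted average = (0.0736·80.0 + 0.3264·34.3 + 0.1403·27.9 + 0.3200·69.0) / (0.0736 + 0.3264 + 0.1403 + 0.3200)
  = 43.0779 / 0.8603 = 50.073

50.073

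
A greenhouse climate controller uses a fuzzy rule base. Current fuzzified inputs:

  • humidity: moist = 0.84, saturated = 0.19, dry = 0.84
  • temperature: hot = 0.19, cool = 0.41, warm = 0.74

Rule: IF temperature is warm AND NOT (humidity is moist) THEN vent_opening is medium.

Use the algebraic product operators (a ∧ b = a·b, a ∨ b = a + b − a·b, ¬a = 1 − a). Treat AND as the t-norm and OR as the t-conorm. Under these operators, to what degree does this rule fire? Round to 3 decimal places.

0.118

firing strength: warm=0.74, ¬moist=1−0.84=0.16; AND[a·b] → w = 0.1184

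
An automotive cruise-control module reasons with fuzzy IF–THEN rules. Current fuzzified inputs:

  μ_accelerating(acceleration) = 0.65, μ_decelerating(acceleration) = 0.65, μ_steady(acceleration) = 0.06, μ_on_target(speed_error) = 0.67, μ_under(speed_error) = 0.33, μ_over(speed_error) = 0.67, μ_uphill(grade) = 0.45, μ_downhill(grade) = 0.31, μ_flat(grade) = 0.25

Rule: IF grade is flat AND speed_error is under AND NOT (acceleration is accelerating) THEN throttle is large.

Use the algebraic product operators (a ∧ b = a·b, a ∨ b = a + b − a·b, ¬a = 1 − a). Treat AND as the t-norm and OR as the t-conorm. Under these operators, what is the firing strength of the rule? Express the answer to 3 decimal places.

firing strength: flat=0.25, under=0.33, ¬accelerating=1−0.65=0.35; AND[a·b] → w = 0.0289

0.029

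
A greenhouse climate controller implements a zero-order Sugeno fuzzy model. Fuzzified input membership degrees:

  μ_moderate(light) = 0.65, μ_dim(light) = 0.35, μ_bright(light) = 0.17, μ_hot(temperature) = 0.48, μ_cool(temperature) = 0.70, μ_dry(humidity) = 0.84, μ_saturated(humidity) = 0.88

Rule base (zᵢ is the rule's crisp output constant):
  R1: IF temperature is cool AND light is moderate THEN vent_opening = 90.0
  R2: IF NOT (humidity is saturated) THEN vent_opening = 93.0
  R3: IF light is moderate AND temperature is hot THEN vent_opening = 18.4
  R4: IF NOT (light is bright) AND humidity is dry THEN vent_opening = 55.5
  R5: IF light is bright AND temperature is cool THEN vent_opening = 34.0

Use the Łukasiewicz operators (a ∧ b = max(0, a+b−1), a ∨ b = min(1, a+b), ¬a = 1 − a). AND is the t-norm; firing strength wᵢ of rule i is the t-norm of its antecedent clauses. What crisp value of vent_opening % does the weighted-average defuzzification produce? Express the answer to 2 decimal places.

64.75

R1 (z=90.0): cool=0.70, moderate=0.65; AND[max(0, a+b−1)] → w = 0.35
R2 (z=93.0): ¬saturated=1−0.88=0.12 → w = 0.12
R3 (z=18.4): moderate=0.65, hot=0.48; AND[max(0, a+b−1)] → w = 0.13
R4 (z=55.5): ¬bright=1−0.17=0.83, dry=0.84; AND[max(0, a+b−1)] → w = 0.67
R5 (z=34.0): bright=0.17, cool=0.70; AND[max(0, a+b−1)] → w = 0.00
Weighted average = (0.35·90.0 + 0.12·93.0 + 0.13·18.4 + 0.67·55.5 + 0.00·34.0) / (0.35 + 0.12 + 0.13 + 0.67 + 0.00)
  = 82.2370 / 1.2700 = 64.75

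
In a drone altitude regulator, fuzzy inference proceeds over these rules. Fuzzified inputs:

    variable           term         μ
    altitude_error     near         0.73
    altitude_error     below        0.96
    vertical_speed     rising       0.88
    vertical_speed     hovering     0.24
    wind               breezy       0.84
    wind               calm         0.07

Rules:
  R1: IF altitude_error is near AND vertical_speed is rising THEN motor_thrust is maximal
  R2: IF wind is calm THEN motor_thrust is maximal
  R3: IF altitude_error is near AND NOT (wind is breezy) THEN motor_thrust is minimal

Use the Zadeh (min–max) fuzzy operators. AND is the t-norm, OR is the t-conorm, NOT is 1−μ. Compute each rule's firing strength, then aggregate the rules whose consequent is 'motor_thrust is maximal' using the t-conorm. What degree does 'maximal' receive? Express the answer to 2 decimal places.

R1: near=0.73, rising=0.88; AND[min(a, b)] → w = 0.73
R2: calm=0.07 → w = 0.07
R3: near=0.73, ¬breezy=1−0.84=0.16; AND[min(a, b)] → w = 0.16
Rules with consequent 'maximal': {R1, R2} → strengths 0.73, 0.07
Aggregate via t-conorm [max(a, b)]: 0.73

0.73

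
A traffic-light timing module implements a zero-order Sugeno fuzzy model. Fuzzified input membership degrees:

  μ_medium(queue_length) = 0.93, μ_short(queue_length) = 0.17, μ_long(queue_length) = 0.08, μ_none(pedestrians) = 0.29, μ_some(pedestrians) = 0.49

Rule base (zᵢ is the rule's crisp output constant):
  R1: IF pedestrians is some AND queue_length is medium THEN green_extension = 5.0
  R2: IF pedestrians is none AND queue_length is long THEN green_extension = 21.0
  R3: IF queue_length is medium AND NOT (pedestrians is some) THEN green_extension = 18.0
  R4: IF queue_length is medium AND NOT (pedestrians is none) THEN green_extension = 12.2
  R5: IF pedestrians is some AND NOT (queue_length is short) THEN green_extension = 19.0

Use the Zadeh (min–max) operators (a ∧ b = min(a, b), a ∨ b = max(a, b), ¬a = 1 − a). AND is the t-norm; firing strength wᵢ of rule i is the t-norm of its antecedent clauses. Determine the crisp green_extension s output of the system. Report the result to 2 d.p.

R1 (z=5.0): some=0.49, medium=0.93; AND[min(a, b)] → w = 0.49
R2 (z=21.0): none=0.29, long=0.08; AND[min(a, b)] → w = 0.08
R3 (z=18.0): medium=0.93, ¬some=1−0.49=0.51; AND[min(a, b)] → w = 0.51
R4 (z=12.2): medium=0.93, ¬none=1−0.29=0.71; AND[min(a, b)] → w = 0.71
R5 (z=19.0): some=0.49, ¬short=1−0.17=0.83; AND[min(a, b)] → w = 0.49
Weighted average = (0.49·5.0 + 0.08·21.0 + 0.51·18.0 + 0.71·12.2 + 0.49·19.0) / (0.49 + 0.08 + 0.51 + 0.71 + 0.49)
  = 31.2820 / 2.2800 = 13.72

13.72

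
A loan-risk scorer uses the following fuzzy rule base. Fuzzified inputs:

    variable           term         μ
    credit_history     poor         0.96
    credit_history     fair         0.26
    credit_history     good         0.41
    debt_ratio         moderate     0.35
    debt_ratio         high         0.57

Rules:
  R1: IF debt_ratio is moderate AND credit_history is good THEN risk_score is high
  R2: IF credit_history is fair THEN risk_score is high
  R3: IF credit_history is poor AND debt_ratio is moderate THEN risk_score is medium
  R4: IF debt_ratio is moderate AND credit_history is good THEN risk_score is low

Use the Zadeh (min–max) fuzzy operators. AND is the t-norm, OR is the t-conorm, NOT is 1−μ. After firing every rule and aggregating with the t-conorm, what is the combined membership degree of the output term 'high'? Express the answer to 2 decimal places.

R1: moderate=0.35, good=0.41; AND[min(a, b)] → w = 0.35
R2: fair=0.26 → w = 0.26
R3: poor=0.96, moderate=0.35; AND[min(a, b)] → w = 0.35
R4: moderate=0.35, good=0.41; AND[min(a, b)] → w = 0.35
Rules with consequent 'high': {R1, R2} → strengths 0.35, 0.26
Aggregate via t-conorm [max(a, b)]: 0.35

0.35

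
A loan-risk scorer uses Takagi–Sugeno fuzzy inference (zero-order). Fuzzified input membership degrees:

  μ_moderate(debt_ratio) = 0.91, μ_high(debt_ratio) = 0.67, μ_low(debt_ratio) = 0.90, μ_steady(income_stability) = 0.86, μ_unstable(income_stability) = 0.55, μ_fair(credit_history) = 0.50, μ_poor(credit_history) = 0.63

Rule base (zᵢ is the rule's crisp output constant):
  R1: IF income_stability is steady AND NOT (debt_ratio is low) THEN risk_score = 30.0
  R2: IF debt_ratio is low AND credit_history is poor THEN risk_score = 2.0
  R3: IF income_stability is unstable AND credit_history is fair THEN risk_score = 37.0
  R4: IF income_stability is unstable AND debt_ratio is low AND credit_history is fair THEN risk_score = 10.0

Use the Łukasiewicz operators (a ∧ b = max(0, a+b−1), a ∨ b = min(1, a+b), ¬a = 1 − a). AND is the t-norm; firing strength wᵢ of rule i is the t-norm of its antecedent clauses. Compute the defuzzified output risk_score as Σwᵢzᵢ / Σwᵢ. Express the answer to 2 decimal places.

R1 (z=30.0): steady=0.86, ¬low=1−0.90=0.10; AND[max(0, a+b−1)] → w = 0.00
R2 (z=2.0): low=0.90, poor=0.63; AND[max(0, a+b−1)] → w = 0.53
R3 (z=37.0): unstable=0.55, fair=0.50; AND[max(0, a+b−1)] → w = 0.05
R4 (z=10.0): unstable=0.55, low=0.90, fair=0.50; AND[max(0, a+b−1)] → w = 0.00
Weighted average = (0.00·30.0 + 0.53·2.0 + 0.05·37.0 + 0.00·10.0) / (0.00 + 0.53 + 0.05 + 0.00)
  = 2.9100 / 0.5800 = 5.02

5.02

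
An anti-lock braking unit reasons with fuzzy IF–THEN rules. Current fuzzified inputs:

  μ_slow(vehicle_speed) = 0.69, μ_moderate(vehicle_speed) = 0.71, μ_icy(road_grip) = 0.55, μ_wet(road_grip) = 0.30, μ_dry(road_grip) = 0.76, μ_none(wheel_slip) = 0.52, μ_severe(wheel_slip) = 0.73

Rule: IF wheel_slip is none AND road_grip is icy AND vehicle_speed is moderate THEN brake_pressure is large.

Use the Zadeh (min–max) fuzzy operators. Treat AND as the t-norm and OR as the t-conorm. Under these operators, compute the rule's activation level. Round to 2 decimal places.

firing strength: none=0.52, icy=0.55, moderate=0.71; AND[min(a, b)] → w = 0.52

0.52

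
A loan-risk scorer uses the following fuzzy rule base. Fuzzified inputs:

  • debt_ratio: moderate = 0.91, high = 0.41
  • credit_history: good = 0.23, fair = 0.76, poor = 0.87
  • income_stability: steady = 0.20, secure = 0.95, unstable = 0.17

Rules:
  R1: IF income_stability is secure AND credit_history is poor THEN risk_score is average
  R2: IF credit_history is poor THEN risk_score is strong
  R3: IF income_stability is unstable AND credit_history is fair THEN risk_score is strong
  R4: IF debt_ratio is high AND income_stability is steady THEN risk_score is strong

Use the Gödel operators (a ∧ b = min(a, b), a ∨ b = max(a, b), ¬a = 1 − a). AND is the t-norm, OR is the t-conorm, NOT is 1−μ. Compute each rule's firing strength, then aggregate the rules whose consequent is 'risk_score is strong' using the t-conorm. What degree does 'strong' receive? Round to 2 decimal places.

0.87

R1: secure=0.95, poor=0.87; AND[min(a, b)] → w = 0.87
R2: poor=0.87 → w = 0.87
R3: unstable=0.17, fair=0.76; AND[min(a, b)] → w = 0.17
R4: high=0.41, steady=0.20; AND[min(a, b)] → w = 0.20
Rules with consequent 'strong': {R2, R3, R4} → strengths 0.87, 0.17, 0.20
Aggregate via t-conorm [max(a, b)]: 0.87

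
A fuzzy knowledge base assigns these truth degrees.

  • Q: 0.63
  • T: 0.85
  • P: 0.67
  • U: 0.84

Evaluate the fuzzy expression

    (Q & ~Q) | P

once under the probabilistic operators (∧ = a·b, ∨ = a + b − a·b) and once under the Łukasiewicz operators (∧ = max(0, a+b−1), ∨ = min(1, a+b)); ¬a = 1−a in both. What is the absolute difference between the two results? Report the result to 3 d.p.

Under probabilistic:
  ~Q = 1 − 0.6300 = 0.3700
  Q & ~Q = a·b on (0.6300, 0.3700) = 0.2331
  (Q & ~Q) | P = a + b − a·b on (0.2331, 0.6700) = 0.7469
  → value = 0.7469
Under Łukasiewicz:
  ~Q = 1 − 0.63 = 0.37
  Q & ~Q = max(0, a+b−1) on (0.63, 0.37) = 0.00
  (Q & ~Q) | P = min(1, a+b) on (0.00, 0.67) = 0.67
  → value = 0.6700
|0.7469 − 0.6700| = 0.077

0.077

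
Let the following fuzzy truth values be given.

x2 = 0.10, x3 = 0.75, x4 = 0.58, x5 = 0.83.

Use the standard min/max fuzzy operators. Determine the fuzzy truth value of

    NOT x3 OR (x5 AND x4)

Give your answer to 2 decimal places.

NOT x3 = 1 − 0.75 = 0.25
x5 AND x4 = min(a, b) on (0.83, 0.58) = 0.58
NOT x3 OR (x5 AND x4) = max(a, b) on (0.25, 0.58) = 0.58

0.58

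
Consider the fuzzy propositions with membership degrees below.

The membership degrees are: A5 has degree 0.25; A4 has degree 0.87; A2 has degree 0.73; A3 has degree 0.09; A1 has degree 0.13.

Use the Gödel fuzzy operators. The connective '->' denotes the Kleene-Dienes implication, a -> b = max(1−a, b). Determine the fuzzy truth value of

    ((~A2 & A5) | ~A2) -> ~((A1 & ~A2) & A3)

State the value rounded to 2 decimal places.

~A2 = 1 − 0.73 = 0.27
~A2 & A5 = min(a, b) on (0.27, 0.25) = 0.25
~A2 = 1 − 0.73 = 0.27
(~A2 & A5) | ~A2 = max(a, b) on (0.25, 0.27) = 0.27
~A2 = 1 − 0.73 = 0.27
A1 & ~A2 = min(a, b) on (0.13, 0.27) = 0.13
(A1 & ~A2) & A3 = min(a, b) on (0.13, 0.09) = 0.09
~((A1 & ~A2) & A3) = 1 − 0.09 = 0.91
((~A2 & A5) | ~A2) -> ~((A1 & ~A2) & A3)  [Kleene-Dienes: max(1−a, b)] with a=0.27, b=0.91 → 0.91

0.91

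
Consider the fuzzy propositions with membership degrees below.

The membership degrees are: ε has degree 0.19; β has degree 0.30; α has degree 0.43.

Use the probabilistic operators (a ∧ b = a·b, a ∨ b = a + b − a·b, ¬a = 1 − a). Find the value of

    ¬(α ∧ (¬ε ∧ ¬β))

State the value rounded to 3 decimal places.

¬ε = 1 − 0.1900 = 0.8100
¬β = 1 − 0.3000 = 0.7000
¬ε ∧ ¬β = a·b on (0.8100, 0.7000) = 0.5670
α ∧ (¬ε ∧ ¬β) = a·b on (0.4300, 0.5670) = 0.2438
¬(α ∧ (¬ε ∧ ¬β)) = 1 − 0.2438 = 0.7562

0.756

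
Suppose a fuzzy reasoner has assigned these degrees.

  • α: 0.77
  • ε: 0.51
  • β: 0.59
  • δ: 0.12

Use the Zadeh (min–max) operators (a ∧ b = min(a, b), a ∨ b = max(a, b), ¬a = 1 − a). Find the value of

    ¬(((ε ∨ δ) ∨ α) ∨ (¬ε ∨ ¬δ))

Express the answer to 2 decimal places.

ε ∨ δ = max(a, b) on (0.51, 0.12) = 0.51
(ε ∨ δ) ∨ α = max(a, b) on (0.51, 0.77) = 0.77
¬ε = 1 − 0.51 = 0.49
¬δ = 1 − 0.12 = 0.88
¬ε ∨ ¬δ = max(a, b) on (0.49, 0.88) = 0.88
((ε ∨ δ) ∨ α) ∨ (¬ε ∨ ¬δ) = max(a, b) on (0.77, 0.88) = 0.88
¬(((ε ∨ δ) ∨ α) ∨ (¬ε ∨ ¬δ)) = 1 − 0.88 = 0.12

0.12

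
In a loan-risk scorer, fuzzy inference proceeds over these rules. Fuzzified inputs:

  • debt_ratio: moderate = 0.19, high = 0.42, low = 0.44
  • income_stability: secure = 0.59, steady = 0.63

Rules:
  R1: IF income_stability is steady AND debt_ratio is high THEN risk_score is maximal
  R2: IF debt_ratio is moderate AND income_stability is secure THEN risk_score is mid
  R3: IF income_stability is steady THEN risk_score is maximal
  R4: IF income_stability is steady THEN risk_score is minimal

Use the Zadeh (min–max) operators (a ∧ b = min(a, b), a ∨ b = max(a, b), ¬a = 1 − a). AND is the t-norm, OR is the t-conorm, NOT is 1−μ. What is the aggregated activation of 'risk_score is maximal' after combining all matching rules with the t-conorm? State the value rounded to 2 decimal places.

R1: steady=0.63, high=0.42; AND[min(a, b)] → w = 0.42
R2: moderate=0.19, secure=0.59; AND[min(a, b)] → w = 0.19
R3: steady=0.63 → w = 0.63
R4: steady=0.63 → w = 0.63
Rules with consequent 'maximal': {R1, R3} → strengths 0.42, 0.63
Aggregate via t-conorm [max(a, b)]: 0.63

0.63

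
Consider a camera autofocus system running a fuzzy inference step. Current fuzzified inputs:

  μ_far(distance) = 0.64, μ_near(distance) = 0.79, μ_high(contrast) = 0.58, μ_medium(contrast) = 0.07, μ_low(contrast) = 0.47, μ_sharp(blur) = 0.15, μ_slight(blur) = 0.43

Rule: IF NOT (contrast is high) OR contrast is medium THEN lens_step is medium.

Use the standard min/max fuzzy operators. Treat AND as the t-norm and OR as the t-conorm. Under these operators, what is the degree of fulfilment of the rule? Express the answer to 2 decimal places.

0.42

firing strength: ¬high=1−0.58=0.42, medium=0.07; OR[max(a, b)] → w = 0.42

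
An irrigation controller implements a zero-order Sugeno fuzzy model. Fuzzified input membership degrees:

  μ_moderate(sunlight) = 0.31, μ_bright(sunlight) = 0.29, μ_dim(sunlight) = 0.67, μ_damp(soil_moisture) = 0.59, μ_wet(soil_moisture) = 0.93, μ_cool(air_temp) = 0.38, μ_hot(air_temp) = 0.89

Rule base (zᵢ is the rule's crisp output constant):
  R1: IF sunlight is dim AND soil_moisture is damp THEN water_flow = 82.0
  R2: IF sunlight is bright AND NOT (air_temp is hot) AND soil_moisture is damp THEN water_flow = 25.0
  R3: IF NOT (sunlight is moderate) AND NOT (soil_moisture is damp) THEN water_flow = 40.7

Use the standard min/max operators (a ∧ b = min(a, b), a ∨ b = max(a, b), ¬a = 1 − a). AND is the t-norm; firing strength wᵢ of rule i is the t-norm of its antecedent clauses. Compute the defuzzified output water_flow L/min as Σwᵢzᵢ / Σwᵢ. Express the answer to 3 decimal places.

61.096

R1 (z=82.0): dim=0.67, damp=0.59; AND[min(a, b)] → w = 0.59
R2 (z=25.0): bright=0.29, ¬hot=1−0.89=0.11, damp=0.59; AND[min(a, b)] → w = 0.11
R3 (z=40.7): ¬moderate=1−0.31=0.69, ¬damp=1−0.59=0.41; AND[min(a, b)] → w = 0.41
Weighted average = (0.59·82.0 + 0.11·25.0 + 0.41·40.7) / (0.59 + 0.11 + 0.41)
  = 67.8170 / 1.1100 = 61.096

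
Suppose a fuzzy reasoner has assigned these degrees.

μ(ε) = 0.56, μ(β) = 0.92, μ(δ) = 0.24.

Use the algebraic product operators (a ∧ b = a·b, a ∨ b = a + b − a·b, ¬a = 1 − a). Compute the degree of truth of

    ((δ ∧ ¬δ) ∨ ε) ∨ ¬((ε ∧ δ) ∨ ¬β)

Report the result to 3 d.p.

0.927

¬δ = 1 − 0.2400 = 0.7600
δ ∧ ¬δ = a·b on (0.2400, 0.7600) = 0.1824
(δ ∧ ¬δ) ∨ ε = a + b − a·b on (0.1824, 0.5600) = 0.6403
ε ∧ δ = a·b on (0.5600, 0.2400) = 0.1344
¬β = 1 − 0.9200 = 0.0800
(ε ∧ δ) ∨ ¬β = a + b − a·b on (0.1344, 0.0800) = 0.2036
¬((ε ∧ δ) ∨ ¬β) = 1 − 0.2036 = 0.7964
((δ ∧ ¬δ) ∨ ε) ∨ ¬((ε ∧ δ) ∨ ¬β) = a + b − a·b on (0.6403, 0.7964) = 0.9267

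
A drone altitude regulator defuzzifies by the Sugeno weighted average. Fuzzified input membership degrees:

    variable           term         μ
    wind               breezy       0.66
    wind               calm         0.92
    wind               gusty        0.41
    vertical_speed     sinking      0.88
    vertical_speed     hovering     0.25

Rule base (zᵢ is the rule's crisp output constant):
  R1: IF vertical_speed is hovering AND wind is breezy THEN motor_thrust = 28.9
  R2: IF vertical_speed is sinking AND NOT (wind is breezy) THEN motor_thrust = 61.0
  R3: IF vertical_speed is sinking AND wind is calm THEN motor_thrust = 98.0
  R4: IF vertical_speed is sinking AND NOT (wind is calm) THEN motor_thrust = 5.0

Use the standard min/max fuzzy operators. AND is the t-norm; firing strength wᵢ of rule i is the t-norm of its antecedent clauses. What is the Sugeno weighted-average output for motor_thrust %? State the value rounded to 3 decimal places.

73.939

R1 (z=28.9): hovering=0.25, breezy=0.66; AND[min(a, b)] → w = 0.25
R2 (z=61.0): sinking=0.88, ¬breezy=1−0.66=0.34; AND[min(a, b)] → w = 0.34
R3 (z=98.0): sinking=0.88, calm=0.92; AND[min(a, b)] → w = 0.88
R4 (z=5.0): sinking=0.88, ¬calm=1−0.92=0.08; AND[min(a, b)] → w = 0.08
Weighted average = (0.25·28.9 + 0.34·61.0 + 0.88·98.0 + 0.08·5.0) / (0.25 + 0.34 + 0.88 + 0.08)
  = 114.6050 / 1.5500 = 73.939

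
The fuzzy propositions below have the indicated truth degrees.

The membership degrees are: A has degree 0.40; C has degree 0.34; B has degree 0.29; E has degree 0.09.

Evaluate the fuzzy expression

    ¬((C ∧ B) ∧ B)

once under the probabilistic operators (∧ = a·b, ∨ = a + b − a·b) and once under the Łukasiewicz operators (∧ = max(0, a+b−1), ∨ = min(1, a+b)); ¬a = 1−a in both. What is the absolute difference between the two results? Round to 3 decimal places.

Under probabilistic:
  C ∧ B = a·b on (0.3400, 0.2900) = 0.0986
  (C ∧ B) ∧ B = a·b on (0.0986, 0.2900) = 0.0286
  ¬((C ∧ B) ∧ B) = 1 − 0.0286 = 0.9714
  → value = 0.9714
Under Łukasiewicz:
  C ∧ B = max(0, a+b−1) on (0.34, 0.29) = 0.00
  (C ∧ B) ∧ B = max(0, a+b−1) on (0.00, 0.29) = 0.00
  ¬((C ∧ B) ∧ B) = 1 − 0.00 = 1.00
  → value = 1.0000
|0.9714 − 1.0000| = 0.029

0.029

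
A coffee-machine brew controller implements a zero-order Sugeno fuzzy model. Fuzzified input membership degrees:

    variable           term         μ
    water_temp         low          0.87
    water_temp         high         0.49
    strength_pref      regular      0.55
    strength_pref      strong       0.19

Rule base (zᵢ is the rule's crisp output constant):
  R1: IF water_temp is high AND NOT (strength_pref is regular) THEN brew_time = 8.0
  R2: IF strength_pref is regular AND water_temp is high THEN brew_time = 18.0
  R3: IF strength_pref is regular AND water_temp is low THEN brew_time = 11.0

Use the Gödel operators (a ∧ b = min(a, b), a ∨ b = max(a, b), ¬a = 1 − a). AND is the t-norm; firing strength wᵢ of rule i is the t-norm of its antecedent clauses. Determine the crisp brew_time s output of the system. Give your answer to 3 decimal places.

12.396

R1 (z=8.0): high=0.49, ¬regular=1−0.55=0.45; AND[min(a, b)] → w = 0.45
R2 (z=18.0): regular=0.55, high=0.49; AND[min(a, b)] → w = 0.49
R3 (z=11.0): regular=0.55, low=0.87; AND[min(a, b)] → w = 0.55
Weighted average = (0.45·8.0 + 0.49·18.0 + 0.55·11.0) / (0.45 + 0.49 + 0.55)
  = 18.4700 / 1.4900 = 12.396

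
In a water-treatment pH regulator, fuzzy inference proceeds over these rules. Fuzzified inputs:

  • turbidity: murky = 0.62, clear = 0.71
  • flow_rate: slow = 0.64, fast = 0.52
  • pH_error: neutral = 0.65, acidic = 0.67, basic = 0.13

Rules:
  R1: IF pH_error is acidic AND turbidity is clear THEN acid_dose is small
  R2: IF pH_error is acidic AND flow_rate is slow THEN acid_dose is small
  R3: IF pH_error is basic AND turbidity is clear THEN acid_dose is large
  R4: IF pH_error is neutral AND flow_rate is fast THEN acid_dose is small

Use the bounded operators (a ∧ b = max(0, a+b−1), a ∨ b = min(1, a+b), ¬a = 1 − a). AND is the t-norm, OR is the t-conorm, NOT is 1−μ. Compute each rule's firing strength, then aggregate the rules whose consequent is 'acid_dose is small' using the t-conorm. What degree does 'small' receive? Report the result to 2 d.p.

R1: acidic=0.67, clear=0.71; AND[max(0, a+b−1)] → w = 0.38
R2: acidic=0.67, slow=0.64; AND[max(0, a+b−1)] → w = 0.31
R3: basic=0.13, clear=0.71; AND[max(0, a+b−1)] → w = 0.00
R4: neutral=0.65, fast=0.52; AND[max(0, a+b−1)] → w = 0.17
Rules with consequent 'small': {R1, R2, R4} → strengths 0.38, 0.31, 0.17
Aggregate via t-conorm [min(1, a+b)]: 0.86

0.86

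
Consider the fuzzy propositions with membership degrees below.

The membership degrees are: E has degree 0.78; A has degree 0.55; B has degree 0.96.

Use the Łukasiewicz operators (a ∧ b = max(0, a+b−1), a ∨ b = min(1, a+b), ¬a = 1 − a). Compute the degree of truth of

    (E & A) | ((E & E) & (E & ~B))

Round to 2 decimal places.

E & A = max(0, a+b−1) on (0.78, 0.55) = 0.33
E & E = max(0, a+b−1) on (0.78, 0.78) = 0.56
~B = 1 − 0.96 = 0.04
E & ~B = max(0, a+b−1) on (0.78, 0.04) = 0.00
(E & E) & (E & ~B) = max(0, a+b−1) on (0.56, 0.00) = 0.00
(E & A) | ((E & E) & (E & ~B)) = min(1, a+b) on (0.33, 0.00) = 0.33

0.33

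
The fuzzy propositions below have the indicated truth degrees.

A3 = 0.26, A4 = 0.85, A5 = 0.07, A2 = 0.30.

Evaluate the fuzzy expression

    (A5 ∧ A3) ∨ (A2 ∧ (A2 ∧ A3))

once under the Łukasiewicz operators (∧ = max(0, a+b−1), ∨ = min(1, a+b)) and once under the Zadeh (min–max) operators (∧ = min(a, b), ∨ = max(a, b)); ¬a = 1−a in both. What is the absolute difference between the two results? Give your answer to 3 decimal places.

0.260

Under Łukasiewicz:
  A5 ∧ A3 = max(0, a+b−1) on (0.07, 0.26) = 0.00
  A2 ∧ A3 = max(0, a+b−1) on (0.30, 0.26) = 0.00
  A2 ∧ (A2 ∧ A3) = max(0, a+b−1) on (0.30, 0.00) = 0.00
  (A5 ∧ A3) ∨ (A2 ∧ (A2 ∧ A3)) = min(1, a+b) on (0.00, 0.00) = 0.00
  → value = 0.0000
Under Zadeh (min–max):
  A5 ∧ A3 = min(a, b) on (0.07, 0.26) = 0.07
  A2 ∧ A3 = min(a, b) on (0.30, 0.26) = 0.26
  A2 ∧ (A2 ∧ A3) = min(a, b) on (0.30, 0.26) = 0.26
  (A5 ∧ A3) ∨ (A2 ∧ (A2 ∧ A3)) = max(a, b) on (0.07, 0.26) = 0.26
  → value = 0.2600
|0.0000 − 0.2600| = 0.260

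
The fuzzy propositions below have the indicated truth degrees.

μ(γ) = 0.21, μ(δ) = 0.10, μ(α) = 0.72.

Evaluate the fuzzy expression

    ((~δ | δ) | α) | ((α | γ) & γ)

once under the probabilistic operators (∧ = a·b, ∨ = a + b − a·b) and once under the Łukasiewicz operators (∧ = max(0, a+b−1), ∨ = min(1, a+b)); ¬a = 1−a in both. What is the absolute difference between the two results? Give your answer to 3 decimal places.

Under probabilistic:
  ~δ = 1 − 0.1000 = 0.9000
  ~δ | δ = a + b − a·b on (0.9000, 0.1000) = 0.9100
  (~δ | δ) | α = a + b − a·b on (0.9100, 0.7200) = 0.9748
  α | γ = a + b − a·b on (0.7200, 0.2100) = 0.7788
  (α | γ) & γ = a·b on (0.7788, 0.2100) = 0.1635
  ((~δ | δ) | α) | ((α | γ) & γ) = a + b − a·b on (0.9748, 0.1635) = 0.9789
  → value = 0.9789
Under Łukasiewicz:
  ~δ = 1 − 0.10 = 0.90
  ~δ | δ = min(1, a+b) on (0.90, 0.10) = 1.00
  (~δ | δ) | α = min(1, a+b) on (1.00, 0.72) = 1.00
  α | γ = min(1, a+b) on (0.72, 0.21) = 0.93
  (α | γ) & γ = max(0, a+b−1) on (0.93, 0.21) = 0.14
  ((~δ | δ) | α) | ((α | γ) & γ) = min(1, a+b) on (1.00, 0.14) = 1.00
  → value = 1.0000
|0.9789 − 1.0000| = 0.021

0.021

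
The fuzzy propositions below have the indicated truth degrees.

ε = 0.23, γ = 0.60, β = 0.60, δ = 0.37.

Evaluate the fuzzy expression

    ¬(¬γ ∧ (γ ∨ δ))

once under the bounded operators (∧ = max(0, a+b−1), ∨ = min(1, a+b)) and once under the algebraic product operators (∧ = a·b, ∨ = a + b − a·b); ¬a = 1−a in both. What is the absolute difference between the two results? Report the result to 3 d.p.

0.071

Under bounded:
  ¬γ = 1 − 0.60 = 0.40
  γ ∨ δ = min(1, a+b) on (0.60, 0.37) = 0.97
  ¬γ ∧ (γ ∨ δ) = max(0, a+b−1) on (0.40, 0.97) = 0.37
  ¬(¬γ ∧ (γ ∨ δ)) = 1 − 0.37 = 0.63
  → value = 0.6300
Under algebraic product:
  ¬γ = 1 − 0.6000 = 0.4000
  γ ∨ δ = a + b − a·b on (0.6000, 0.3700) = 0.7480
  ¬γ ∧ (γ ∨ δ) = a·b on (0.4000, 0.7480) = 0.2992
  ¬(¬γ ∧ (γ ∨ δ)) = 1 − 0.2992 = 0.7008
  → value = 0.7008
|0.6300 − 0.7008| = 0.071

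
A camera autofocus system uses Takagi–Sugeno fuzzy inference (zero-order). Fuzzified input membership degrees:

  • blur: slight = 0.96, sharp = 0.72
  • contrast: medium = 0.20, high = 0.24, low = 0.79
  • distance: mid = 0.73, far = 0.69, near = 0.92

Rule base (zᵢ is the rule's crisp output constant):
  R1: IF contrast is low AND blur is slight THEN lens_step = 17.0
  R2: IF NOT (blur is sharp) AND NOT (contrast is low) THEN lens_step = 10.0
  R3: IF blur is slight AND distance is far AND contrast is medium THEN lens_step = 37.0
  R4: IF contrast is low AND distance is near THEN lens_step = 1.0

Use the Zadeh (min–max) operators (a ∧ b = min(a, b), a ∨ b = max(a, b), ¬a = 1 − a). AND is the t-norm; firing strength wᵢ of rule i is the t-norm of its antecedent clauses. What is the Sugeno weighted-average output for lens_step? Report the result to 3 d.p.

R1 (z=17.0): low=0.79, slight=0.96; AND[min(a, b)] → w = 0.79
R2 (z=10.0): ¬sharp=1−0.72=0.28, ¬low=1−0.79=0.21; AND[min(a, b)] → w = 0.21
R3 (z=37.0): slight=0.96, far=0.69, medium=0.20; AND[min(a, b)] → w = 0.20
R4 (z=1.0): low=0.79, near=0.92; AND[min(a, b)] → w = 0.79
Weighted average = (0.79·17.0 + 0.21·10.0 + 0.20·37.0 + 0.79·1.0) / (0.79 + 0.21 + 0.20 + 0.79)
  = 23.7200 / 1.9900 = 11.920

11.920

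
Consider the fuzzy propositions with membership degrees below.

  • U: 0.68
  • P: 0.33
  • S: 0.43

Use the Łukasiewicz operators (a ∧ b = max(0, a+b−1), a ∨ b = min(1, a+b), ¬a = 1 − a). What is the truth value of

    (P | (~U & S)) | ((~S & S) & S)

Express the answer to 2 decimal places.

~U = 1 − 0.68 = 0.32
~U & S = max(0, a+b−1) on (0.32, 0.43) = 0.00
P | (~U & S) = min(1, a+b) on (0.33, 0.00) = 0.33
~S = 1 − 0.43 = 0.57
~S & S = max(0, a+b−1) on (0.57, 0.43) = 0.00
(~S & S) & S = max(0, a+b−1) on (0.00, 0.43) = 0.00
(P | (~U & S)) | ((~S & S) & S) = min(1, a+b) on (0.33, 0.00) = 0.33

0.33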